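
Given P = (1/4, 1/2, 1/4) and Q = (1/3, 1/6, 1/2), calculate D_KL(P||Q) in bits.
0.4387 bits

KL divergence: D_KL(P||Q) = Σ p(x) log(p(x)/q(x))

Computing term by term:
  x=0: 1/4 × log_2[(1/4)/(1/3)] = 1/4 × -0.4150 = -0.1038
  x=1: 1/2 × log_2[(1/2)/(1/6)] = 1/2 × 1.5850 = 0.7925
  x=2: 1/4 × log_2[(1/4)/(1/2)] = 1/4 × -1.0000 = -0.2500

D_KL(P||Q) = 0.4387 bits

Note: KL divergence is always non-negative and equals 0 iff P = Q.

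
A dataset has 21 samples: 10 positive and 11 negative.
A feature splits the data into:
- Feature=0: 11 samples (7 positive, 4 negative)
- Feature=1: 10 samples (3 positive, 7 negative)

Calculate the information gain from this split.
0.0834 bits

Information Gain = H(Y) - H(Y|Feature)

Before split:
P(positive) = 10/21 = 0.4762
H(Y) = 0.9984 bits

After split:
Feature=0: H = 0.9457 bits (weight = 11/21)
Feature=1: H = 0.8813 bits (weight = 10/21)
H(Y|Feature) = (11/21)×0.9457 + (10/21)×0.8813 = 0.9150 bits

Information Gain = 0.9984 - 0.9150 = 0.0834 bits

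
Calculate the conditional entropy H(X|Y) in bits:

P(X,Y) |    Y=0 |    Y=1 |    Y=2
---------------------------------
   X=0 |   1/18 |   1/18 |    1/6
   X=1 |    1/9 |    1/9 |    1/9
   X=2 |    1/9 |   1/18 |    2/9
1.5213 bits

Using the chain rule: H(X|Y) = H(X,Y) - H(Y)

First, compute H(X,Y) = 3.0169 bits

Marginal P(Y) = (5/18, 2/9, 1/2)
H(Y) = 1.4955 bits

H(X|Y) = H(X,Y) - H(Y) = 3.0169 - 1.4955 = 1.5213 bits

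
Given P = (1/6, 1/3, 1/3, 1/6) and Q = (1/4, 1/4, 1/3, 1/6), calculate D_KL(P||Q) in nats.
0.0283 nats

KL divergence: D_KL(P||Q) = Σ p(x) log(p(x)/q(x))

Computing term by term:
  x=0: 1/6 × log_e[(1/6)/(1/4)] = 1/6 × -0.4055 = -0.0676
  x=1: 1/3 × log_e[(1/3)/(1/4)] = 1/3 × 0.2877 = 0.0959
  x=2: 1/3 × log_e[(1/3)/(1/3)] = 1/3 × 0.0000 = 0.0000
  x=3: 1/6 × log_e[(1/6)/(1/6)] = 1/6 × 0.0000 = 0.0000

D_KL(P||Q) = 0.0283 nats

Note: KL divergence is always non-negative and equals 0 iff P = Q.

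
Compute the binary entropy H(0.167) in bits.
0.6508 bits

The binary entropy function is:
H(p) = -p log(p) - (1-p) log(1-p)

H(0.167) = -0.167 × log_2(0.167) - 0.833 × log_2(0.833)
H(0.167) = 0.6508 bits

Note: Binary entropy is maximized at p=0.5 (H=1 bit) and minimized at p=0 or p=1 (H=0).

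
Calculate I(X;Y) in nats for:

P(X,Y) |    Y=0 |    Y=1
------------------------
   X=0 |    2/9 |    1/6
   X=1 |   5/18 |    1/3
0.0065 nats

Mutual information: I(X;Y) = H(X) + H(Y) - H(X,Y)

Marginals:
P(X) = (7/18, 11/18), H(X) = 0.6682 nats
P(Y) = (1/2, 1/2), H(Y) = 0.6931 nats

Joint entropy: H(X,Y) = 1.3549 nats

I(X;Y) = 0.6682 + 0.6931 - 1.3549 = 0.0065 nats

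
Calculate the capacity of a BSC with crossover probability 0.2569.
0.1780 bits

For a binary symmetric channel (BSC) with error probability p:
Capacity C = 1 - H(p) bits per symbol

where H(p) = -p log₂(p) - (1-p) log₂(1-p) is the binary entropy function.

H(0.2569) = 0.8220 bits
C = 1 - 0.8220 = 0.1780 bits per symbol

This means we can reliably transmit up to 0.1780 bits of information per channel use.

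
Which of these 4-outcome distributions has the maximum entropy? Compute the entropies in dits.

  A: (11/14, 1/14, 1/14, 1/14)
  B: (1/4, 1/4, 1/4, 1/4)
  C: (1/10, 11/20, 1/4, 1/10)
B

For a discrete distribution over n outcomes, entropy is maximized by the uniform distribution.

Computing entropies:
H(A) = 0.3279 dits
H(B) = 0.6021 dits
H(C) = 0.4933 dits

The uniform distribution (where all probabilities equal 1/4) achieves the maximum entropy of log_10(4) = 0.6021 dits.

Distribution B has the highest entropy.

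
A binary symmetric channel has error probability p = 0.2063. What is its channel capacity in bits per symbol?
0.2656 bits

For a binary symmetric channel (BSC) with error probability p:
Capacity C = 1 - H(p) bits per symbol

where H(p) = -p log₂(p) - (1-p) log₂(1-p) is the binary entropy function.

H(0.2063) = 0.7344 bits
C = 1 - 0.7344 = 0.2656 bits per symbol

This means we can reliably transmit up to 0.2656 bits of information per channel use.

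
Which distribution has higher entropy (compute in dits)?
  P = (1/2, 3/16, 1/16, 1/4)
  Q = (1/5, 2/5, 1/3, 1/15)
Q

Computing entropies in dits:
H(P) = 0.5126
H(Q) = 0.5364

Distribution Q has higher entropy.

Intuition: The distribution closer to uniform (more spread out) has higher entropy.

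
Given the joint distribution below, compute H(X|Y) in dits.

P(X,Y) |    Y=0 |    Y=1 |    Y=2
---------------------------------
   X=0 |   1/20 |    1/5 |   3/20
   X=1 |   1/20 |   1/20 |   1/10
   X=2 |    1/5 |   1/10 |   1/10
0.4223 dits

Using the chain rule: H(X|Y) = H(X,Y) - H(Y)

First, compute H(X,Y) = 0.8983 dits

Marginal P(Y) = (3/10, 7/20, 7/20)
H(Y) = 0.4760 dits

H(X|Y) = H(X,Y) - H(Y) = 0.8983 - 0.4760 = 0.4223 dits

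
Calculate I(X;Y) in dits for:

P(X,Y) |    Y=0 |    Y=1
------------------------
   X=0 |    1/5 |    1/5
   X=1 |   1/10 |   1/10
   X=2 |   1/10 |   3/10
0.0140 dits

Mutual information: I(X;Y) = H(X) + H(Y) - H(X,Y)

Marginals:
P(X) = (2/5, 1/5, 2/5), H(X) = 0.4581 dits
P(Y) = (2/5, 3/5), H(Y) = 0.2923 dits

Joint entropy: H(X,Y) = 0.7365 dits

I(X;Y) = 0.4581 + 0.2923 - 0.7365 = 0.0140 dits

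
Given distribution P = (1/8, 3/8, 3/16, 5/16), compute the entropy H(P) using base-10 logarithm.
0.5668 dits

Shannon entropy is H(X) = -Σ p(x) log p(x).

For P = (1/8, 3/8, 3/16, 5/16):
H = -1/8 × log_10(1/8) -3/8 × log_10(3/8) -3/16 × log_10(3/16) -5/16 × log_10(5/16)
H = 0.5668 dits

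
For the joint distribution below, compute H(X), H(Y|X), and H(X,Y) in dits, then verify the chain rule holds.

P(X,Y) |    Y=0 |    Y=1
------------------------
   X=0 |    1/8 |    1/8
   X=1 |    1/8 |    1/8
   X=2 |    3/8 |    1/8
H(X,Y) = 0.7242, H(X) = 0.4515, H(Y|X) = 0.2726 (all in dits)

Chain rule: H(X,Y) = H(X) + H(Y|X)

Left side — joint entropy directly:
H(X,Y) = -Σ p(x,y) log p(x,y) = 0.7242 dits

Right side — compute H(Y|X) from the conditional distributions:
P(X) = (1/4, 1/4, 1/2), so H(X) = 0.4515 dits
H(Y|X) = Σ_x P(X=x) · H(Y|X=x):
  P(Y|X=0) = (1/2, 1/2), H(Y|X=0) = 0.3010, weight P(X=0) = 1/4
  P(Y|X=1) = (1/2, 1/2), H(Y|X=1) = 0.3010, weight P(X=1) = 1/4
  P(Y|X=2) = (3/4, 1/4), H(Y|X=2) = 0.2442, weight P(X=2) = 1/2
H(Y|X) = 0.2726 dits

H(X) + H(Y|X) = 0.4515 + 0.2726 = 0.7242 dits

Both sides equal 0.7242 dits. ✓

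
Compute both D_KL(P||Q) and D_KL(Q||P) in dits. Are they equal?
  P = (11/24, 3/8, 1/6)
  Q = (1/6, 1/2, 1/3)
D_KL(P||Q) = 0.1043, D_KL(Q||P) = 0.0896

KL divergence is not symmetric: D_KL(P||Q) ≠ D_KL(Q||P) in general.

D_KL(P||Q) = 0.1043 dits
D_KL(Q||P) = 0.0896 dits

No, they are not equal!

This asymmetry is why KL divergence is not a true distance metric.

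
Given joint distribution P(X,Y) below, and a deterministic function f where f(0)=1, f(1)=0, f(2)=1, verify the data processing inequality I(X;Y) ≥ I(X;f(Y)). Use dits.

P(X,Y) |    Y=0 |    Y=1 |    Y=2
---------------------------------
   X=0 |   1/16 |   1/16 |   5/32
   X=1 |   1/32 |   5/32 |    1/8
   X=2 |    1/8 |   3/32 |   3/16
I(X;Y) = 0.0203, I(X;f(Y)) = 0.0157, inequality holds: 0.0203 ≥ 0.0157

Data Processing Inequality: For any Markov chain X → Y → Z, we have I(X;Y) ≥ I(X;Z).

Here Z = f(Y) is a deterministic function of Y, forming X → Y → Z.

Original I(X;Y) = 0.0203 dits

After applying f:
P(X,Z) where Z=f(Y):
- P(X,Z=0) = P(X,Y=1)
- P(X,Z=1) = P(X,Y=0) + P(X,Y=2)

I(X;Z) = I(X;f(Y)) = 0.0157 dits

Verification: 0.0203 ≥ 0.0157 ✓

Information cannot be created by processing; the function f can only lose information about X.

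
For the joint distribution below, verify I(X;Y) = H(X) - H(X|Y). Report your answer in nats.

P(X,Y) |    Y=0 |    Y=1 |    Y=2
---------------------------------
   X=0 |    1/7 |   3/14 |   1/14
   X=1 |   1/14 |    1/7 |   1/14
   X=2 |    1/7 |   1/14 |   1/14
I(X;Y) = 0.0334 nats

Mutual information has multiple equivalent forms:
- I(X;Y) = H(X) - H(X|Y)
- I(X;Y) = H(Y) - H(Y|X)
- I(X;Y) = H(X) + H(Y) - H(X,Y)

Computing all quantities:
H(X) = 1.0790, H(Y) = 1.0609, H(X,Y) = 2.1066
H(X|Y) = 1.0456, H(Y|X) = 1.0276

Verification:
H(X) - H(X|Y) = 1.0790 - 1.0456 = 0.0334
H(Y) - H(Y|X) = 1.0609 - 1.0276 = 0.0334
H(X) + H(Y) - H(X,Y) = 1.0790 + 1.0609 - 2.1066 = 0.0334

All forms give I(X;Y) = 0.0334 nats. ✓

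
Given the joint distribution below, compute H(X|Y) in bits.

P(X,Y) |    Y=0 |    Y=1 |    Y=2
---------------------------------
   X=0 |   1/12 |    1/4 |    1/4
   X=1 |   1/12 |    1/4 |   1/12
0.9371 bits

Using the chain rule: H(X|Y) = H(X,Y) - H(Y)

First, compute H(X,Y) = 2.3962 bits

Marginal P(Y) = (1/6, 1/2, 1/3)
H(Y) = 1.4591 bits

H(X|Y) = H(X,Y) - H(Y) = 2.3962 - 1.4591 = 0.9371 bits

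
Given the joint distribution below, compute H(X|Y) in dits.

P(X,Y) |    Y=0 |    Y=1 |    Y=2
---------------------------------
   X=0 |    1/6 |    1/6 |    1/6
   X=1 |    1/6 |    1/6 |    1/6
0.3010 dits

Using the chain rule: H(X|Y) = H(X,Y) - H(Y)

First, compute H(X,Y) = 0.7782 dits

Marginal P(Y) = (1/3, 1/3, 1/3)
H(Y) = 0.4771 dits

H(X|Y) = H(X,Y) - H(Y) = 0.7782 - 0.4771 = 0.3010 dits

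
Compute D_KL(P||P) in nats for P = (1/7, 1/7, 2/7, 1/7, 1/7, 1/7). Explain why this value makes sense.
0.0000 nats

KL divergence satisfies the Gibbs inequality: D_KL(P||Q) ≥ 0 for all distributions P, Q.

D_KL(P||Q) = Σ p(x) log(p(x)/q(x))
Each term is p(x) × log_e(p(x)/p(x)) = p(x) × log_e(1) = 0, so the sum is 0.
D_KL(P||Q) = 0.0000 nats

When P = Q, the KL divergence is exactly 0, as there is no 'divergence' between identical distributions.

This non-negativity is a fundamental property: relative entropy cannot be negative because it measures how different Q is from P.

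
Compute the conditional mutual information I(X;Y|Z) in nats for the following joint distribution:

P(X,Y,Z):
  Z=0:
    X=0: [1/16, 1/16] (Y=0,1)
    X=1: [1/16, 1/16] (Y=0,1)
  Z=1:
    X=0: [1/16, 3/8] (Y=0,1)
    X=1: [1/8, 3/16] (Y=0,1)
0.0320 nats

Conditional mutual information: I(X;Y|Z) = H(X|Z) + H(Y|Z) - H(X,Y|Z)

H(Z) = 0.5623
H(X,Z) = 1.2450 → H(X|Z) = 0.6827
H(Y,Z) = 1.1574 → H(Y|Z) = 0.5950
H(X,Y,Z) = 1.8080 → H(X,Y|Z) = 1.2457

I(X;Y|Z) = 0.6827 + 0.5950 - 1.2457 = 0.0320 nats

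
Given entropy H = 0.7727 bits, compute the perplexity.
1.7085

Perplexity is 2^H (or exp(H) for natural log).

H = 0.7727 bits
Perplexity = 2^0.7727 = 1.7085

Interpretation: The model's uncertainty is equivalent to choosing uniformly among 1.7 options.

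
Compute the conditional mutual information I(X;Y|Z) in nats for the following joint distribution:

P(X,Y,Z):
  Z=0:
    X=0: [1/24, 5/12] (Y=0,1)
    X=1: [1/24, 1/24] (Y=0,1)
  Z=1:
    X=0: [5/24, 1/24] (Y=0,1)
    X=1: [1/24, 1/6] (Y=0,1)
0.1341 nats

Conditional mutual information: I(X;Y|Z) = H(X|Z) + H(Y|Z) - H(X,Y|Z)

H(Z) = 0.6897
H(X,Z) = 1.2380 → H(X|Z) = 0.5483
H(Y,Z) = 1.2380 → H(Y|Z) = 0.5483
H(X,Y,Z) = 1.6523 → H(X,Y|Z) = 0.9626

I(X;Y|Z) = 0.5483 + 0.5483 - 0.9626 = 0.1341 nats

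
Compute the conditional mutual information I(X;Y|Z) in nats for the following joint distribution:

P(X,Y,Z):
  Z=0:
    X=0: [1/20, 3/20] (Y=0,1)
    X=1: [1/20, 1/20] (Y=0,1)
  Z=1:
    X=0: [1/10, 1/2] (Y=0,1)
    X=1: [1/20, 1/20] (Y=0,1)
0.0332 nats

Conditional mutual information: I(X;Y|Z) = H(X|Z) + H(Y|Z) - H(X,Y|Z)

H(Z) = 0.6109
H(X,Z) = 1.0889 → H(X|Z) = 0.4780
H(Y,Z) = 1.1655 → H(Y|Z) = 0.5547
H(X,Y,Z) = 1.6103 → H(X,Y|Z) = 0.9995

I(X;Y|Z) = 0.4780 + 0.5547 - 0.9995 = 0.0332 nats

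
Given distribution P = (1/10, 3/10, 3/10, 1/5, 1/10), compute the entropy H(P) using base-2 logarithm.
2.1710 bits

Shannon entropy is H(X) = -Σ p(x) log p(x).

For P = (1/10, 3/10, 3/10, 1/5, 1/10):
H = -1/10 × log_2(1/10) -3/10 × log_2(3/10) -3/10 × log_2(3/10) -1/5 × log_2(1/5) -1/10 × log_2(1/10)
H = 2.1710 bits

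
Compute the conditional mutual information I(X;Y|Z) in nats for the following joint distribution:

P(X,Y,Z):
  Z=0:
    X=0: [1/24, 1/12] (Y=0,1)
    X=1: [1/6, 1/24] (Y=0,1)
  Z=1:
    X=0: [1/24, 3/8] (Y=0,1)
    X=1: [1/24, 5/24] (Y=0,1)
0.0398 nats

Conditional mutual information: I(X;Y|Z) = H(X|Z) + H(Y|Z) - H(X,Y|Z)

H(Z) = 0.6365
H(X,Z) = 1.2981 → H(X|Z) = 0.6616
H(Y,Z) = 1.1082 → H(Y|Z) = 0.4717
H(X,Y,Z) = 1.7300 → H(X,Y|Z) = 1.0935

I(X;Y|Z) = 0.6616 + 0.4717 - 1.0935 = 0.0398 nats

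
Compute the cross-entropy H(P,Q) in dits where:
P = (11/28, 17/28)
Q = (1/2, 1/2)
0.3010 dits

Cross-entropy: H(P,Q) = -Σ p(x) log q(x)

Alternatively: H(P,Q) = H(P) + D_KL(P||Q)
H(P) = 0.2910 dits
D_KL(P||Q) = 0.0100 dits

H(P,Q) = 0.2910 + 0.0100 = 0.3010 dits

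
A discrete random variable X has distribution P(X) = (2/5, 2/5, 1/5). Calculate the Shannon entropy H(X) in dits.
0.4581 dits

Shannon entropy is H(X) = -Σ p(x) log p(x).

For P = (2/5, 2/5, 1/5):
H = -2/5 × log_10(2/5) -2/5 × log_10(2/5) -1/5 × log_10(1/5)
H = 0.4581 dits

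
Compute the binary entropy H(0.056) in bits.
0.3114 bits

The binary entropy function is:
H(p) = -p log(p) - (1-p) log(1-p)

H(0.056) = -0.056 × log_2(0.056) - 0.944 × log_2(0.944)
H(0.056) = 0.3114 bits

Note: Binary entropy is maximized at p=0.5 (H=1 bit) and minimized at p=0 or p=1 (H=0).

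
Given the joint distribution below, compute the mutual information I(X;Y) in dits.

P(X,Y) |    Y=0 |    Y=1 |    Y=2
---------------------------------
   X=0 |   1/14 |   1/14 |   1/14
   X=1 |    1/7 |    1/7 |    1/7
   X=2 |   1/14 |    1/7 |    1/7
0.0045 dits

Mutual information: I(X;Y) = H(X) + H(Y) - H(X,Y)

Marginals:
P(X) = (3/14, 3/7, 5/14), H(X) = 0.4608 dits
P(Y) = (2/7, 5/14, 5/14), H(Y) = 0.4748 dits

Joint entropy: H(X,Y) = 0.9311 dits

I(X;Y) = 0.4608 + 0.4748 - 0.9311 = 0.0045 dits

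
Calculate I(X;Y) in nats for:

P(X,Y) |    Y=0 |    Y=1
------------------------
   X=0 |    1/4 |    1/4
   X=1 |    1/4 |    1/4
0.0000 nats

Mutual information: I(X;Y) = H(X) + H(Y) - H(X,Y)

Marginals:
P(X) = (1/2, 1/2), H(X) = 0.6931 nats
P(Y) = (1/2, 1/2), H(Y) = 0.6931 nats

Joint entropy: H(X,Y) = 1.3863 nats

I(X;Y) = 0.6931 + 0.6931 - 1.3863 = 0.0000 nats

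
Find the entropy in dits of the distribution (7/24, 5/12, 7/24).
0.4706 dits

Shannon entropy is H(X) = -Σ p(x) log p(x).

For P = (7/24, 5/12, 7/24):
H = -7/24 × log_10(7/24) -5/12 × log_10(5/12) -7/24 × log_10(7/24)
H = 0.4706 dits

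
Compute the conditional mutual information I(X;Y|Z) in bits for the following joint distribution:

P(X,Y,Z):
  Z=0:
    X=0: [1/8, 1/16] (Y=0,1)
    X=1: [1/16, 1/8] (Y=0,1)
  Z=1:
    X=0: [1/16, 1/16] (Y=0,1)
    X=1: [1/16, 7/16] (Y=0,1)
0.0851 bits

Conditional mutual information: I(X;Y|Z) = H(X|Z) + H(Y|Z) - H(X,Y|Z)

H(Z) = 0.9544
H(X,Z) = 1.7806 → H(X|Z) = 0.8262
H(Y,Z) = 1.7806 → H(Y|Z) = 0.8262
H(X,Y,Z) = 2.5218 → H(X,Y|Z) = 1.5673

I(X;Y|Z) = 0.8262 + 0.8262 - 1.5673 = 0.0851 bits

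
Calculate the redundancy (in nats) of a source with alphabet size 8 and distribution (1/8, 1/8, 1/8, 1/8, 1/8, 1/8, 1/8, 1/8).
0.0000 nats

Redundancy measures how far a source is from maximum entropy:
R = H_max - H(X)

Maximum entropy for 8 symbols: H_max = log_e(8) = 2.0794 nats
Actual entropy: H(X) = 2.0794 nats
Redundancy: R = 2.0794 - 2.0794 = 0.0000 nats

This redundancy represents potential for compression: the source could be compressed by 0.0000 nats per symbol.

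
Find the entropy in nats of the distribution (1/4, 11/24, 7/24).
1.0635 nats

Shannon entropy is H(X) = -Σ p(x) log p(x).

For P = (1/4, 11/24, 7/24):
H = -1/4 × log_e(1/4) -11/24 × log_e(11/24) -7/24 × log_e(7/24)
H = 1.0635 nats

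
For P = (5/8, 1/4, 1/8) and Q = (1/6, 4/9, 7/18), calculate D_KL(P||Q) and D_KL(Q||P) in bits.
D_KL(P||Q) = 0.7796, D_KL(Q||P) = 0.6879

KL divergence is not symmetric: D_KL(P||Q) ≠ D_KL(Q||P) in general.

D_KL(P||Q) = 0.7796 bits
D_KL(Q||P) = 0.6879 bits

No, they are not equal!

This asymmetry is why KL divergence is not a true distance metric.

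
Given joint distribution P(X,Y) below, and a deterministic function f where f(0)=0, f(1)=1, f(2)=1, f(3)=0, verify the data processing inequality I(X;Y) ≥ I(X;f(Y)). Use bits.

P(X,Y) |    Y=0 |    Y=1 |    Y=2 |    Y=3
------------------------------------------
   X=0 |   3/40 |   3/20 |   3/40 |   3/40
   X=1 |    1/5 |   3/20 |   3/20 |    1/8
I(X;Y) = 0.0245, I(X;f(Y)) = 0.0098, inequality holds: 0.0245 ≥ 0.0098

Data Processing Inequality: For any Markov chain X → Y → Z, we have I(X;Y) ≥ I(X;Z).

Here Z = f(Y) is a deterministic function of Y, forming X → Y → Z.

Original I(X;Y) = 0.0245 bits

After applying f:
P(X,Z) where Z=f(Y):
- P(X,Z=0) = P(X,Y=0) + P(X,Y=3)
- P(X,Z=1) = P(X,Y=1) + P(X,Y=2)

I(X;Z) = I(X;f(Y)) = 0.0098 bits

Verification: 0.0245 ≥ 0.0098 ✓

Information cannot be created by processing; the function f can only lose information about X.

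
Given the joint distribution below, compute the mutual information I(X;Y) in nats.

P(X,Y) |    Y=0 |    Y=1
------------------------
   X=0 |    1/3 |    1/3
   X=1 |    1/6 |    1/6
0.0000 nats

Mutual information: I(X;Y) = H(X) + H(Y) - H(X,Y)

Marginals:
P(X) = (2/3, 1/3), H(X) = 0.6365 nats
P(Y) = (1/2, 1/2), H(Y) = 0.6931 nats

Joint entropy: H(X,Y) = 1.3297 nats

I(X;Y) = 0.6365 + 0.6931 - 1.3297 = 0.0000 nats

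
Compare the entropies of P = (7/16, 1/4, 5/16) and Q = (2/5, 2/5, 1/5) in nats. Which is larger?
P

Computing entropies in nats:
H(P) = 1.0717
H(Q) = 1.0549

Distribution P has higher entropy.

Intuition: The distribution closer to uniform (more spread out) has higher entropy.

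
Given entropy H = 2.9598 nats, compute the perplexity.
19.2941

Perplexity is e^H (or exp(H) for natural log).

H = 2.9598 nats
Perplexity = e^2.9598 = 19.2941

Interpretation: The model's uncertainty is equivalent to choosing uniformly among 19.3 options.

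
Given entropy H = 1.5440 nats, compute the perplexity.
4.6833

Perplexity is e^H (or exp(H) for natural log).

H = 1.5440 nats
Perplexity = e^1.5440 = 4.6833

Interpretation: The model's uncertainty is equivalent to choosing uniformly among 4.7 options.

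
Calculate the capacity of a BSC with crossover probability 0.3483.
0.0675 bits

For a binary symmetric channel (BSC) with error probability p:
Capacity C = 1 - H(p) bits per symbol

where H(p) = -p log₂(p) - (1-p) log₂(1-p) is the binary entropy function.

H(0.3483) = 0.9325 bits
C = 1 - 0.9325 = 0.0675 bits per symbol

This means we can reliably transmit up to 0.0675 bits of information per channel use.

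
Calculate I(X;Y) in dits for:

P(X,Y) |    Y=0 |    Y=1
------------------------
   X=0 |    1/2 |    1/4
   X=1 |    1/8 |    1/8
0.0047 dits

Mutual information: I(X;Y) = H(X) + H(Y) - H(X,Y)

Marginals:
P(X) = (3/4, 1/4), H(X) = 0.2442 dits
P(Y) = (5/8, 3/8), H(Y) = 0.2873 dits

Joint entropy: H(X,Y) = 0.5268 dits

I(X;Y) = 0.2442 + 0.2873 - 0.5268 = 0.0047 dits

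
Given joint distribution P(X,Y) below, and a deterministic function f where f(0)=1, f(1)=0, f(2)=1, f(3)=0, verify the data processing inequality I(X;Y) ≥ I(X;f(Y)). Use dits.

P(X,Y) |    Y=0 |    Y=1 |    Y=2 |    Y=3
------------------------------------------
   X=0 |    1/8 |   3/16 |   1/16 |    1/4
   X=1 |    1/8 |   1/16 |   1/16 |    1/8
I(X;Y) = 0.0097, I(X;f(Y)) = 0.0086, inequality holds: 0.0097 ≥ 0.0086

Data Processing Inequality: For any Markov chain X → Y → Z, we have I(X;Y) ≥ I(X;Z).

Here Z = f(Y) is a deterministic function of Y, forming X → Y → Z.

Original I(X;Y) = 0.0097 dits

After applying f:
P(X,Z) where Z=f(Y):
- P(X,Z=0) = P(X,Y=1) + P(X,Y=3)
- P(X,Z=1) = P(X,Y=0) + P(X,Y=2)

I(X;Z) = I(X;f(Y)) = 0.0086 dits

Verification: 0.0097 ≥ 0.0086 ✓

Information cannot be created by processing; the function f can only lose information about X.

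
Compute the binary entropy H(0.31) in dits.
0.2689 dits

The binary entropy function is:
H(p) = -p log(p) - (1-p) log(1-p)

H(0.31) = -0.31 × log_10(0.31) - 0.69 × log_10(0.69)
H(0.31) = 0.2689 dits

Note: Binary entropy is maximized at p=0.5 (H=1 bit) and minimized at p=0 or p=1 (H=0).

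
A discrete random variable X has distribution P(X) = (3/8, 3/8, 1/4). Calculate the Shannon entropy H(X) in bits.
1.5613 bits

Shannon entropy is H(X) = -Σ p(x) log p(x).

For P = (3/8, 3/8, 1/4):
H = -3/8 × log_2(3/8) -3/8 × log_2(3/8) -1/4 × log_2(1/4)
H = 1.5613 bits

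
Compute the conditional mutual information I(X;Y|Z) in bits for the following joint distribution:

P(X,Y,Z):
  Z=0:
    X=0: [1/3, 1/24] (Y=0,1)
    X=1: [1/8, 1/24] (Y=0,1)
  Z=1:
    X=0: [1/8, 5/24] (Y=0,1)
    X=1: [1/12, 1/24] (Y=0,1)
0.0342 bits

Conditional mutual information: I(X;Y|Z) = H(X|Z) + H(Y|Z) - H(X,Y|Z)

H(Z) = 0.9950
H(X,Z) = 1.8648 → H(X|Z) = 0.8698
H(Y,Z) = 1.7861 → H(Y|Z) = 0.7911
H(X,Y,Z) = 2.6217 → H(X,Y|Z) = 1.6267

I(X;Y|Z) = 0.8698 + 0.7911 - 1.6267 = 0.0342 bits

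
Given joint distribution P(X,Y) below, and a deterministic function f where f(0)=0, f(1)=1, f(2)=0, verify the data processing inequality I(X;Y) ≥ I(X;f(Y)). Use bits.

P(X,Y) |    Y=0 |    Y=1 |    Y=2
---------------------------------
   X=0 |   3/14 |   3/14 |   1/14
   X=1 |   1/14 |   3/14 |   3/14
I(X;Y) = 0.1078, I(X;f(Y)) = 0.0000, inequality holds: 0.1078 ≥ 0.0000

Data Processing Inequality: For any Markov chain X → Y → Z, we have I(X;Y) ≥ I(X;Z).

Here Z = f(Y) is a deterministic function of Y, forming X → Y → Z.

Original I(X;Y) = 0.1078 bits

After applying f:
P(X,Z) where Z=f(Y):
- P(X,Z=0) = P(X,Y=0) + P(X,Y=2)
- P(X,Z=1) = P(X,Y=1)

I(X;Z) = I(X;f(Y)) = 0.0000 bits

Verification: 0.1078 ≥ 0.0000 ✓

Information cannot be created by processing; the function f can only lose information about X.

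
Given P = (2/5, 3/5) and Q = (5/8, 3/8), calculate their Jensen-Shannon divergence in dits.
0.0111 dits

Jensen-Shannon divergence is:
JSD(P||Q) = 0.5 × D_KL(P||M) + 0.5 × D_KL(Q||M)
where M = 0.5 × (P + Q) is the mixture distribution.

M = 0.5 × (2/5, 3/5) + 0.5 × (5/8, 3/8) = (0.5125, 0.4875)

D_KL(P||M) = 0.0111 dits
D_KL(Q||M) = 0.0111 dits

JSD(P||Q) = 0.5 × 0.0111 + 0.5 × 0.0111 = 0.0111 dits

Unlike KL divergence, JSD is symmetric and bounded: 0 ≤ JSD ≤ log(2).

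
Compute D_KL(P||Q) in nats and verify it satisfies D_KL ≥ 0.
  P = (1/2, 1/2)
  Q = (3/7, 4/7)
0.0103 nats

KL divergence satisfies the Gibbs inequality: D_KL(P||Q) ≥ 0 for all distributions P, Q.

D_KL(P||Q) = Σ p(x) log(p(x)/q(x))
Term by term:
  x=0: 1/2 × log_e[(1/2)/(3/7)] = 0.0771
  x=1: 1/2 × log_e[(1/2)/(4/7)] = -0.0668
D_KL(P||Q) = 0.0103 nats

D_KL(P||Q) = 0.0103 ≥ 0 ✓

This non-negativity is a fundamental property: relative entropy cannot be negative because it measures how different Q is from P.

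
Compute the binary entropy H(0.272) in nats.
0.5852 nats

The binary entropy function is:
H(p) = -p log(p) - (1-p) log(1-p)

H(0.272) = -0.272 × log_e(0.272) - 0.728 × log_e(0.728)
H(0.272) = 0.5852 nats

Note: Binary entropy is maximized at p=0.5 (H=1 bit) and minimized at p=0 or p=1 (H=0).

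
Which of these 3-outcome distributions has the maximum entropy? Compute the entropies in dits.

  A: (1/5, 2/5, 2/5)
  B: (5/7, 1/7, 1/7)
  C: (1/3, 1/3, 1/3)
C

For a discrete distribution over n outcomes, entropy is maximized by the uniform distribution.

Computing entropies:
H(A) = 0.4581 dits
H(B) = 0.3458 dits
H(C) = 0.4771 dits

The uniform distribution (where all probabilities equal 1/3) achieves the maximum entropy of log_10(3) = 0.4771 dits.

Distribution C has the highest entropy.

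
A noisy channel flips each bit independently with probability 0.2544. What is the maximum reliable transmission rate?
0.1818 bits

For a binary symmetric channel (BSC) with error probability p:
Capacity C = 1 - H(p) bits per symbol

where H(p) = -p log₂(p) - (1-p) log₂(1-p) is the binary entropy function.

H(0.2544) = 0.8182 bits
C = 1 - 0.8182 = 0.1818 bits per symbol

This means we can reliably transmit up to 0.1818 bits of information per channel use.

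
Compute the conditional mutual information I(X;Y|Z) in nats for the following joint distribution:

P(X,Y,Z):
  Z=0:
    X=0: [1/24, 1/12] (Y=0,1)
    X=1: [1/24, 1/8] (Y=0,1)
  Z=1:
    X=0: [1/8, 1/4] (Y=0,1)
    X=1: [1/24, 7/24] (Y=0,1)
0.0234 nats

Conditional mutual information: I(X;Y|Z) = H(X|Z) + H(Y|Z) - H(X,Y|Z)

H(Z) = 0.6036
H(X,Z) = 1.2926 → H(X|Z) = 0.6889
H(Y,Z) = 1.1646 → H(Y|Z) = 0.5610
H(X,Y,Z) = 1.8301 → H(X,Y|Z) = 1.2265

I(X;Y|Z) = 0.6889 + 0.5610 - 1.2265 = 0.0234 nats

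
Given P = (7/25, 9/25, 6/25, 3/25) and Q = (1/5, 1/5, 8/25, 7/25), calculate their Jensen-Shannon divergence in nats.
0.0343 nats

Jensen-Shannon divergence is:
JSD(P||Q) = 0.5 × D_KL(P||M) + 0.5 × D_KL(Q||M)
where M = 0.5 × (P + Q) is the mixture distribution.

M = 0.5 × (7/25, 9/25, 6/25, 3/25) + 0.5 × (1/5, 1/5, 8/25, 7/25) = (6/25, 7/25, 7/25, 1/5)

D_KL(P||M) = 0.0353 nats
D_KL(Q||M) = 0.0332 nats

JSD(P||Q) = 0.5 × 0.0353 + 0.5 × 0.0332 = 0.0343 nats

Unlike KL divergence, JSD is symmetric and bounded: 0 ≤ JSD ≤ log(2).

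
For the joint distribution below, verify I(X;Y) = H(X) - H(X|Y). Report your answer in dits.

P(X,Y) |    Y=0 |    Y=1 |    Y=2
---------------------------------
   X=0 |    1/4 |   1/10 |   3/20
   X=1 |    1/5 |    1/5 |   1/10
I(X;Y) = 0.0108 dits

Mutual information has multiple equivalent forms:
- I(X;Y) = H(X) - H(X|Y)
- I(X;Y) = H(Y) - H(Y|X)
- I(X;Y) = H(X) + H(Y) - H(X,Y)

Computing all quantities:
H(X) = 0.3010, H(Y) = 0.4634, H(X,Y) = 0.7537
H(X|Y) = 0.2903, H(Y|X) = 0.4527

Verification:
H(X) - H(X|Y) = 0.3010 - 0.2903 = 0.0108
H(Y) - H(Y|X) = 0.4634 - 0.4527 = 0.0108
H(X) + H(Y) - H(X,Y) = 0.3010 + 0.4634 - 0.7537 = 0.0108

All forms give I(X;Y) = 0.0108 dits. ✓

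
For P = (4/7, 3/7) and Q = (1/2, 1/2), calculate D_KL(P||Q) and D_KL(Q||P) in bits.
D_KL(P||Q) = 0.0148, D_KL(Q||P) = 0.0149

KL divergence is not symmetric: D_KL(P||Q) ≠ D_KL(Q||P) in general.

D_KL(P||Q) = 0.0148 bits
D_KL(Q||P) = 0.0149 bits

No, they are not equal!

This asymmetry is why KL divergence is not a true distance metric.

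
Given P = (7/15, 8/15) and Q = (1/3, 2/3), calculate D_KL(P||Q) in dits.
0.0165 dits

KL divergence: D_KL(P||Q) = Σ p(x) log(p(x)/q(x))

Computing term by term:
  x=0: 7/15 × log_10[(7/15)/(1/3)] = 7/15 × 0.1461 = 0.0682
  x=1: 8/15 × log_10[(8/15)/(2/3)] = 8/15 × -0.0969 = -0.0517

D_KL(P||Q) = 0.0165 dits

Note: KL divergence is always non-negative and equals 0 iff P = Q.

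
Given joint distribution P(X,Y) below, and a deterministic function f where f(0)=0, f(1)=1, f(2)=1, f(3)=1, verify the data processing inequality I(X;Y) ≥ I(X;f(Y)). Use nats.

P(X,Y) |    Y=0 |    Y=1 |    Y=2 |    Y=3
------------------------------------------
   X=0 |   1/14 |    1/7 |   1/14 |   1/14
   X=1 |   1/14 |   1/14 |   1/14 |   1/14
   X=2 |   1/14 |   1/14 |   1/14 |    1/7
I(X;Y) = 0.0284, I(X;f(Y)) = 0.0015, inequality holds: 0.0284 ≥ 0.0015

Data Processing Inequality: For any Markov chain X → Y → Z, we have I(X;Y) ≥ I(X;Z).

Here Z = f(Y) is a deterministic function of Y, forming X → Y → Z.

Original I(X;Y) = 0.0284 nats

After applying f:
P(X,Z) where Z=f(Y):
- P(X,Z=0) = P(X,Y=0)
- P(X,Z=1) = P(X,Y=1) + P(X,Y=2) + P(X,Y=3)

I(X;Z) = I(X;f(Y)) = 0.0015 nats

Verification: 0.0284 ≥ 0.0015 ✓

Information cannot be created by processing; the function f can only lose information about X.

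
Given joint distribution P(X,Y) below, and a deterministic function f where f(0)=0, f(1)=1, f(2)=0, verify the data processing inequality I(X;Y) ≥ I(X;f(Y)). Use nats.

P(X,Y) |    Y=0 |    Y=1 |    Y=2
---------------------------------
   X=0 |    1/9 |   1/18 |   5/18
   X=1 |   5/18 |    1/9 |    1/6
I(X;Y) = 0.0542, I(X;f(Y)) = 0.0051, inequality holds: 0.0542 ≥ 0.0051

Data Processing Inequality: For any Markov chain X → Y → Z, we have I(X;Y) ≥ I(X;Z).

Here Z = f(Y) is a deterministic function of Y, forming X → Y → Z.

Original I(X;Y) = 0.0542 nats

After applying f:
P(X,Z) where Z=f(Y):
- P(X,Z=0) = P(X,Y=0) + P(X,Y=2)
- P(X,Z=1) = P(X,Y=1)

I(X;Z) = I(X;f(Y)) = 0.0051 nats

Verification: 0.0542 ≥ 0.0051 ✓

Information cannot be created by processing; the function f can only lose information about X.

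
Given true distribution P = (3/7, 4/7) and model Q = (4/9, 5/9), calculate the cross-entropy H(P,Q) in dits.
0.2968 dits

Cross-entropy: H(P,Q) = -Σ p(x) log q(x)

Alternatively: H(P,Q) = H(P) + D_KL(P||Q)
H(P) = 0.2966 dits
D_KL(P||Q) = 0.0002 dits

H(P,Q) = 0.2966 + 0.0002 = 0.2968 dits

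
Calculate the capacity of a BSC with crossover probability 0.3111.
0.1056 bits

For a binary symmetric channel (BSC) with error probability p:
Capacity C = 1 - H(p) bits per symbol

where H(p) = -p log₂(p) - (1-p) log₂(1-p) is the binary entropy function.

H(0.3111) = 0.8944 bits
C = 1 - 0.8944 = 0.1056 bits per symbol

This means we can reliably transmit up to 0.1056 bits of information per channel use.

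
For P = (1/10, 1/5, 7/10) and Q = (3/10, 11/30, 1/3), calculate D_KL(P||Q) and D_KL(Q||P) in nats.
D_KL(P||Q) = 0.2883, D_KL(Q||P) = 0.3045

KL divergence is not symmetric: D_KL(P||Q) ≠ D_KL(Q||P) in general.

D_KL(P||Q) = 0.2883 nats
D_KL(Q||P) = 0.3045 nats

No, they are not equal!

This asymmetry is why KL divergence is not a true distance metric.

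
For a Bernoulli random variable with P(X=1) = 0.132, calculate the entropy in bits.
0.5629 bits

The binary entropy function is:
H(p) = -p log(p) - (1-p) log(1-p)

H(0.132) = -0.132 × log_2(0.132) - 0.868 × log_2(0.868)
H(0.132) = 0.5629 bits

Note: Binary entropy is maximized at p=0.5 (H=1 bit) and minimized at p=0 or p=1 (H=0).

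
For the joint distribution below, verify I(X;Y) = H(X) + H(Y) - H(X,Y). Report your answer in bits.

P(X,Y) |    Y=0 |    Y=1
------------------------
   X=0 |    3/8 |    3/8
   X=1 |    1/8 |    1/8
I(X;Y) = 0.0000 bits

Mutual information has multiple equivalent forms:
- I(X;Y) = H(X) - H(X|Y)
- I(X;Y) = H(Y) - H(Y|X)
- I(X;Y) = H(X) + H(Y) - H(X,Y)

Computing all quantities:
H(X) = 0.8113, H(Y) = 1.0000, H(X,Y) = 1.8113
H(X|Y) = 0.8113, H(Y|X) = 1.0000

Verification:
H(X) - H(X|Y) = 0.8113 - 0.8113 = 0.0000
H(Y) - H(Y|X) = 1.0000 - 1.0000 = 0.0000
H(X) + H(Y) - H(X,Y) = 0.8113 + 1.0000 - 1.8113 = 0.0000

All forms give I(X;Y) = 0.0000 bits. ✓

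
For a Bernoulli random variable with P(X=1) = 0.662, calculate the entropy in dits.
0.2778 dits

The binary entropy function is:
H(p) = -p log(p) - (1-p) log(1-p)

H(0.662) = -0.662 × log_10(0.662) - 0.338 × log_10(0.338)
H(0.662) = 0.2778 dits

Note: Binary entropy is maximized at p=0.5 (H=1 bit) and minimized at p=0 or p=1 (H=0).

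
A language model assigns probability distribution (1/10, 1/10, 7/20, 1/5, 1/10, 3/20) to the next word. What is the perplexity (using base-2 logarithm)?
5.2839

Perplexity is 2^H (or exp(H) for natural log).

First, H = -Σ p log p = 2.4016 bits
Perplexity = 2^2.4016 = 5.2839

Interpretation: The model's uncertainty is equivalent to choosing uniformly among 5.3 options.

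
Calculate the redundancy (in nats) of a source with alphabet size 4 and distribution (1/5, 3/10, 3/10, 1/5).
0.0201 nats

Redundancy measures how far a source is from maximum entropy:
R = H_max - H(X)

Maximum entropy for 4 symbols: H_max = log_e(4) = 1.3863 nats
Actual entropy: H(X) = 1.3662 nats
Redundancy: R = 1.3863 - 1.3662 = 0.0201 nats

This redundancy represents potential for compression: the source could be compressed by 0.0201 nats per symbol.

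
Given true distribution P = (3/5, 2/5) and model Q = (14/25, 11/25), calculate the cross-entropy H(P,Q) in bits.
0.9757 bits

Cross-entropy: H(P,Q) = -Σ p(x) log q(x)

Alternatively: H(P,Q) = H(P) + D_KL(P||Q)
H(P) = 0.9710 bits
D_KL(P||Q) = 0.0047 bits

H(P,Q) = 0.9710 + 0.0047 = 0.9757 bits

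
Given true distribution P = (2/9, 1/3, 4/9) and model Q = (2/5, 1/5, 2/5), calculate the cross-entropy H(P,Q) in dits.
0.4983 dits

Cross-entropy: H(P,Q) = -Σ p(x) log q(x)

Alternatively: H(P,Q) = H(P) + D_KL(P||Q)
H(P) = 0.4607 dits
D_KL(P||Q) = 0.0376 dits

H(P,Q) = 0.4607 + 0.0376 = 0.4983 dits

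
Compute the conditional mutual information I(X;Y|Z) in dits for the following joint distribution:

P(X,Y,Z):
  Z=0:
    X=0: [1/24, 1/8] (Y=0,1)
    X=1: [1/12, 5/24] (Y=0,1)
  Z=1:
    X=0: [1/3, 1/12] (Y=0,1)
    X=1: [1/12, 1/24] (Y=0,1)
0.0021 dits

Conditional mutual information: I(X;Y|Z) = H(X|Z) + H(Y|Z) - H(X,Y|Z)

H(Z) = 0.2995
H(X,Z) = 0.5571 → H(X|Z) = 0.2576
H(Y,Z) = 0.5432 → H(Y|Z) = 0.2437
H(X,Y,Z) = 0.7987 → H(X,Y|Z) = 0.4991

I(X;Y|Z) = 0.2576 + 0.2437 - 0.4991 = 0.0021 dits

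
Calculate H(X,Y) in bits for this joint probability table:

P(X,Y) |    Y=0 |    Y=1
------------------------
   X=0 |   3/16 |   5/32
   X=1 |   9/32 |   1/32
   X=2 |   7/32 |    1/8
2.3969 bits

Joint entropy is H(X,Y) = -Σ_{x,y} p(x,y) log p(x,y).

Summing over all non-zero entries:
H(X,Y) = -[3/16·log_2(3/16) + 5/32·log_2(5/32) + 9/32·log_2(9/32) + 1/32·log_2(1/32) + 7/32·log_2(7/32) + 1/8·log_2(1/8)]
H(X,Y) = 2.3969 bits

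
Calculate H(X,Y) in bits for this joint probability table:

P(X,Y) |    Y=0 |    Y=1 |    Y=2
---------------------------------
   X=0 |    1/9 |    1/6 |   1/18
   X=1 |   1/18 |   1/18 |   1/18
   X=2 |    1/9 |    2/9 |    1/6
2.9749 bits

Joint entropy is H(X,Y) = -Σ_{x,y} p(x,y) log p(x,y).

Summing over all non-zero entries:
H(X,Y) = -[1/9·log_2(1/9) + 1/6·log_2(1/6) + 1/18·log_2(1/18) + 1/18·log_2(1/18) + 1/18·log_2(1/18) + 1/18·log_2(1/18) + 1/9·log_2(1/9) + 2/9·log_2(2/9) + 1/6·log_2(1/6)]
H(X,Y) = 2.9749 bits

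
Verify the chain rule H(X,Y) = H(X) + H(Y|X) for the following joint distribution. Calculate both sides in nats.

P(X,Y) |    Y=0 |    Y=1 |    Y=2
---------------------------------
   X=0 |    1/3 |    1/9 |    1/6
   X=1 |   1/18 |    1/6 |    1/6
H(X,Y) = 1.6668, H(X) = 0.6682, H(Y|X) = 0.9985 (all in nats)

Chain rule: H(X,Y) = H(X) + H(Y|X)

Left side — joint entropy directly:
H(X,Y) = -Σ p(x,y) log p(x,y) = 1.6668 nats

Right side — compute H(Y|X) from the conditional distributions:
P(X) = (11/18, 7/18), so H(X) = 0.6682 nats
H(Y|X) = Σ_x P(X=x) · H(Y|X=x):
  P(Y|X=0) = (6/11, 2/11, 3/11), H(Y|X=0) = 0.9949, weight P(X=0) = 11/18
  P(Y|X=1) = (1/7, 3/7, 3/7), H(Y|X=1) = 1.0042, weight P(X=1) = 7/18
H(Y|X) = 0.9985 nats

H(X) + H(Y|X) = 0.6682 + 0.9985 = 1.6668 nats

Both sides equal 1.6668 nats. ✓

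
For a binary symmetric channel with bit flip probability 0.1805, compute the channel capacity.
0.3188 bits

For a binary symmetric channel (BSC) with error probability p:
Capacity C = 1 - H(p) bits per symbol

where H(p) = -p log₂(p) - (1-p) log₂(1-p) is the binary entropy function.

H(0.1805) = 0.6812 bits
C = 1 - 0.6812 = 0.3188 bits per symbol

This means we can reliably transmit up to 0.3188 bits of information per channel use.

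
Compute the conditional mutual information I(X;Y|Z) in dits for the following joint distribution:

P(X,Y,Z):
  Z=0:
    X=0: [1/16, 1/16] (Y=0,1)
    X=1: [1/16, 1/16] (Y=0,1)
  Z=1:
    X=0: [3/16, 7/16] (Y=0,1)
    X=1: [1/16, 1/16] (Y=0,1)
0.0039 dits

Conditional mutual information: I(X;Y|Z) = H(X|Z) + H(Y|Z) - H(X,Y|Z)

H(Z) = 0.2442
H(X,Z) = 0.4662 → H(X|Z) = 0.2220
H(Y,Z) = 0.5268 → H(Y|Z) = 0.2826
H(X,Y,Z) = 0.7449 → H(X,Y|Z) = 0.5007

I(X;Y|Z) = 0.2220 + 0.2826 - 0.5007 = 0.0039 dits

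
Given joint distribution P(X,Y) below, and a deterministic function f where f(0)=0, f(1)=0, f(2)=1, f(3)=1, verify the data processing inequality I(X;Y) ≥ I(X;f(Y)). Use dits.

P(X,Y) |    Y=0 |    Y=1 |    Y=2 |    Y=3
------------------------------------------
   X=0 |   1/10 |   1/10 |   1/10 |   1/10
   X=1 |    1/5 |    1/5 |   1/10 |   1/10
I(X;Y) = 0.0060, I(X;f(Y)) = 0.0060, inequality holds: 0.0060 ≥ 0.0060

Data Processing Inequality: For any Markov chain X → Y → Z, we have I(X;Y) ≥ I(X;Z).

Here Z = f(Y) is a deterministic function of Y, forming X → Y → Z.

Original I(X;Y) = 0.0060 dits

After applying f:
P(X,Z) where Z=f(Y):
- P(X,Z=0) = P(X,Y=0) + P(X,Y=1)
- P(X,Z=1) = P(X,Y=2) + P(X,Y=3)

I(X;Z) = I(X;f(Y)) = 0.0060 dits

Verification: 0.0060 ≥ 0.0060 ✓

Information cannot be created by processing; the function f can only lose information about X.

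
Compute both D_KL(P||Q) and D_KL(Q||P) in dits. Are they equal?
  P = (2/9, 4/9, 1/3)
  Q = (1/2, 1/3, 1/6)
D_KL(P||Q) = 0.0776, D_KL(Q||P) = 0.0843

KL divergence is not symmetric: D_KL(P||Q) ≠ D_KL(Q||P) in general.

D_KL(P||Q) = 0.0776 dits
D_KL(Q||P) = 0.0843 dits

No, they are not equal!

This asymmetry is why KL divergence is not a true distance metric.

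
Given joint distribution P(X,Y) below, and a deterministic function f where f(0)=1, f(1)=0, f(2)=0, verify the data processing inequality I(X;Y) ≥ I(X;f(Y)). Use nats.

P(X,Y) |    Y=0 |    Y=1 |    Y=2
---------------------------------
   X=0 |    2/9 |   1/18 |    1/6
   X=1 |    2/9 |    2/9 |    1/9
I(X;Y) = 0.0529, I(X;f(Y)) = 0.0050, inequality holds: 0.0529 ≥ 0.0050

Data Processing Inequality: For any Markov chain X → Y → Z, we have I(X;Y) ≥ I(X;Z).

Here Z = f(Y) is a deterministic function of Y, forming X → Y → Z.

Original I(X;Y) = 0.0529 nats

After applying f:
P(X,Z) where Z=f(Y):
- P(X,Z=0) = P(X,Y=1) + P(X,Y=2)
- P(X,Z=1) = P(X,Y=0)

I(X;Z) = I(X;f(Y)) = 0.0050 nats

Verification: 0.0529 ≥ 0.0050 ✓

Information cannot be created by processing; the function f can only lose information about X.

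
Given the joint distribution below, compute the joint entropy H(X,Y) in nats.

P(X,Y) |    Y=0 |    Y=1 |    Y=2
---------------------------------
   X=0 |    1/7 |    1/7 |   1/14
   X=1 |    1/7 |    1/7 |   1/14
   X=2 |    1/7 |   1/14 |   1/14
2.1440 nats

Joint entropy is H(X,Y) = -Σ_{x,y} p(x,y) log p(x,y).

Summing over all non-zero entries:
H(X,Y) = -[1/7·log_e(1/7) + 1/7·log_e(1/7) + 1/14·log_e(1/14) + 1/7·log_e(1/7) + 1/7·log_e(1/7) + 1/14·log_e(1/14) + 1/7·log_e(1/7) + 1/14·log_e(1/14) + 1/14·log_e(1/14)]
H(X,Y) = 2.1440 nats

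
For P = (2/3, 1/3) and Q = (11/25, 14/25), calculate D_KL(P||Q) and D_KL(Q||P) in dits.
D_KL(P||Q) = 0.0452, D_KL(Q||P) = 0.0468

KL divergence is not symmetric: D_KL(P||Q) ≠ D_KL(Q||P) in general.

D_KL(P||Q) = 0.0452 dits
D_KL(Q||P) = 0.0468 dits

No, they are not equal!

This asymmetry is why KL divergence is not a true distance metric.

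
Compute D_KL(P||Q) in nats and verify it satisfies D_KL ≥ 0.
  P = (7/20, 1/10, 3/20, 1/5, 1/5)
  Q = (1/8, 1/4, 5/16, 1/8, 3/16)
0.2656 nats

KL divergence satisfies the Gibbs inequality: D_KL(P||Q) ≥ 0 for all distributions P, Q.

D_KL(P||Q) = Σ p(x) log(p(x)/q(x))
Term by term:
  x=0: 7/20 × log_e[(7/20)/(1/8)] = 0.3604
  x=1: 1/10 × log_e[(1/10)/(1/4)] = -0.0916
  x=2: 3/20 × log_e[(3/20)/(5/16)] = -0.1101
  x=3: 1/5 × log_e[(1/5)/(1/8)] = 0.0940
  x=4: 1/5 × log_e[(1/5)/(3/16)] = 0.0129
D_KL(P||Q) = 0.2656 nats

D_KL(P||Q) = 0.2656 ≥ 0 ✓

This non-negativity is a fundamental property: relative entropy cannot be negative because it measures how different Q is from P.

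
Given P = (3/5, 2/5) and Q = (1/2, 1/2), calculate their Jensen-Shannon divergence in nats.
0.0051 nats

Jensen-Shannon divergence is:
JSD(P||Q) = 0.5 × D_KL(P||M) + 0.5 × D_KL(Q||M)
where M = 0.5 × (P + Q) is the mixture distribution.

M = 0.5 × (3/5, 2/5) + 0.5 × (1/2, 1/2) = (11/20, 9/20)

D_KL(P||M) = 0.0051 nats
D_KL(Q||M) = 0.0050 nats

JSD(P||Q) = 0.5 × 0.0051 + 0.5 × 0.0050 = 0.0051 nats

Unlike KL divergence, JSD is symmetric and bounded: 0 ≤ JSD ≤ log(2).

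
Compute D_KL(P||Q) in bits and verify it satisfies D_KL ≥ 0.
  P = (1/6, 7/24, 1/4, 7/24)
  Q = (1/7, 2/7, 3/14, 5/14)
0.0161 bits

KL divergence satisfies the Gibbs inequality: D_KL(P||Q) ≥ 0 for all distributions P, Q.

D_KL(P||Q) = Σ p(x) log(p(x)/q(x))
Term by term:
  x=0: 1/6 × log_2[(1/6)/(1/7)] = 0.0371
  x=1: 7/24 × log_2[(7/24)/(2/7)] = 0.0087
  x=2: 1/4 × log_2[(1/4)/(3/14)] = 0.0556
  x=3: 7/24 × log_2[(7/24)/(5/14)] = -0.0852
D_KL(P||Q) = 0.0161 bits

D_KL(P||Q) = 0.0161 ≥ 0 ✓

This non-negativity is a fundamental property: relative entropy cannot be negative because it measures how different Q is from P.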